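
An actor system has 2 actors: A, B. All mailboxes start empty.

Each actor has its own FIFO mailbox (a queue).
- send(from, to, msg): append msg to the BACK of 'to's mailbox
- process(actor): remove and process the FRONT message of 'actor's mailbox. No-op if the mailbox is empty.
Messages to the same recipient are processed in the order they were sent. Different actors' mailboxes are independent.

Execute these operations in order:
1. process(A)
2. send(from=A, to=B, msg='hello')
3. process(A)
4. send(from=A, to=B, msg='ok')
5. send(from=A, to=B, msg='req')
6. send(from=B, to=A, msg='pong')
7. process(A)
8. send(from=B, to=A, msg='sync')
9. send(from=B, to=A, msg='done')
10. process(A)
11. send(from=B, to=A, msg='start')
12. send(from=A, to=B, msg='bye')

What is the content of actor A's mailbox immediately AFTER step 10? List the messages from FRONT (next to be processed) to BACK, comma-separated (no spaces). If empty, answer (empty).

After 1 (process(A)): A:[] B:[]
After 2 (send(from=A, to=B, msg='hello')): A:[] B:[hello]
After 3 (process(A)): A:[] B:[hello]
After 4 (send(from=A, to=B, msg='ok')): A:[] B:[hello,ok]
After 5 (send(from=A, to=B, msg='req')): A:[] B:[hello,ok,req]
After 6 (send(from=B, to=A, msg='pong')): A:[pong] B:[hello,ok,req]
After 7 (process(A)): A:[] B:[hello,ok,req]
After 8 (send(from=B, to=A, msg='sync')): A:[sync] B:[hello,ok,req]
After 9 (send(from=B, to=A, msg='done')): A:[sync,done] B:[hello,ok,req]
After 10 (process(A)): A:[done] B:[hello,ok,req]

done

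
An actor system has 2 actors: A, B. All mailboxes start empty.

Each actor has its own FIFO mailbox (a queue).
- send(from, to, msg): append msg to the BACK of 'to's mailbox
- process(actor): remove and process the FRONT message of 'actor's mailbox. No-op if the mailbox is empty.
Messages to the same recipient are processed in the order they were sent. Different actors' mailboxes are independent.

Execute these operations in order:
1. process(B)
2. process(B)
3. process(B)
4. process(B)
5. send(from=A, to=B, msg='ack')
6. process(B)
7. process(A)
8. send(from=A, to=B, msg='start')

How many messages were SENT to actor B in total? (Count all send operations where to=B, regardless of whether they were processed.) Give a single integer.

Answer: 2

Derivation:
After 1 (process(B)): A:[] B:[]
After 2 (process(B)): A:[] B:[]
After 3 (process(B)): A:[] B:[]
After 4 (process(B)): A:[] B:[]
After 5 (send(from=A, to=B, msg='ack')): A:[] B:[ack]
After 6 (process(B)): A:[] B:[]
After 7 (process(A)): A:[] B:[]
After 8 (send(from=A, to=B, msg='start')): A:[] B:[start]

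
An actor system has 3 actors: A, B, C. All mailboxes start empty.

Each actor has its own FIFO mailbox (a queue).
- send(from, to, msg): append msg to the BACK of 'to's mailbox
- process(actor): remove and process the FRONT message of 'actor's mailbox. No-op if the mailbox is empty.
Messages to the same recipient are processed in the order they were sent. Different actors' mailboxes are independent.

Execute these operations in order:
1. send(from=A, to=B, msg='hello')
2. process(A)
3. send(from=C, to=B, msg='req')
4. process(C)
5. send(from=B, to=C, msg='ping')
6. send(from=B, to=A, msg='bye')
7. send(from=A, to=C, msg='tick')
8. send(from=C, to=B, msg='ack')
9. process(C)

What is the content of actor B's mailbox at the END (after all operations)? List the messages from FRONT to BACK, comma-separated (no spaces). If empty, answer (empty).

Answer: hello,req,ack

Derivation:
After 1 (send(from=A, to=B, msg='hello')): A:[] B:[hello] C:[]
After 2 (process(A)): A:[] B:[hello] C:[]
After 3 (send(from=C, to=B, msg='req')): A:[] B:[hello,req] C:[]
After 4 (process(C)): A:[] B:[hello,req] C:[]
After 5 (send(from=B, to=C, msg='ping')): A:[] B:[hello,req] C:[ping]
After 6 (send(from=B, to=A, msg='bye')): A:[bye] B:[hello,req] C:[ping]
After 7 (send(from=A, to=C, msg='tick')): A:[bye] B:[hello,req] C:[ping,tick]
After 8 (send(from=C, to=B, msg='ack')): A:[bye] B:[hello,req,ack] C:[ping,tick]
After 9 (process(C)): A:[bye] B:[hello,req,ack] C:[tick]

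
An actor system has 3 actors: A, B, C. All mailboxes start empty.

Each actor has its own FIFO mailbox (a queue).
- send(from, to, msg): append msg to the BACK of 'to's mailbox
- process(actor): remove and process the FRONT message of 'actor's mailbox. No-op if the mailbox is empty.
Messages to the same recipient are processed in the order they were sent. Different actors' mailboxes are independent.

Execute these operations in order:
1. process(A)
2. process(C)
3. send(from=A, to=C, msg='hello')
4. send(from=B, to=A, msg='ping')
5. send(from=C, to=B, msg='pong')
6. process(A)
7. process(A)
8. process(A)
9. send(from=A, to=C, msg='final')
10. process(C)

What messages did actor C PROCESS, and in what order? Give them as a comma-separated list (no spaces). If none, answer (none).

After 1 (process(A)): A:[] B:[] C:[]
After 2 (process(C)): A:[] B:[] C:[]
After 3 (send(from=A, to=C, msg='hello')): A:[] B:[] C:[hello]
After 4 (send(from=B, to=A, msg='ping')): A:[ping] B:[] C:[hello]
After 5 (send(from=C, to=B, msg='pong')): A:[ping] B:[pong] C:[hello]
After 6 (process(A)): A:[] B:[pong] C:[hello]
After 7 (process(A)): A:[] B:[pong] C:[hello]
After 8 (process(A)): A:[] B:[pong] C:[hello]
After 9 (send(from=A, to=C, msg='final')): A:[] B:[pong] C:[hello,final]
After 10 (process(C)): A:[] B:[pong] C:[final]

Answer: hello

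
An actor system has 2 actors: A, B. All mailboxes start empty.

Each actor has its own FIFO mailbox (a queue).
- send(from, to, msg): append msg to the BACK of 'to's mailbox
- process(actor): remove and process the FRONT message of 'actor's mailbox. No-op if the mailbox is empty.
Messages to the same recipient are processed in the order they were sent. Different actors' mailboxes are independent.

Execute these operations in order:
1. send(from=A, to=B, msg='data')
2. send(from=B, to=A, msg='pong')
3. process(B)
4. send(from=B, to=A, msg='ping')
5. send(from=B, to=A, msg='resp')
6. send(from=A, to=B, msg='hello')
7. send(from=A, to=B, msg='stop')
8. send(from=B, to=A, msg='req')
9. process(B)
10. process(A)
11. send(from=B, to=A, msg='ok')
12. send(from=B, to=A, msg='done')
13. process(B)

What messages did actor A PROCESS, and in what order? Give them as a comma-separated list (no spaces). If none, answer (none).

Answer: pong

Derivation:
After 1 (send(from=A, to=B, msg='data')): A:[] B:[data]
After 2 (send(from=B, to=A, msg='pong')): A:[pong] B:[data]
After 3 (process(B)): A:[pong] B:[]
After 4 (send(from=B, to=A, msg='ping')): A:[pong,ping] B:[]
After 5 (send(from=B, to=A, msg='resp')): A:[pong,ping,resp] B:[]
After 6 (send(from=A, to=B, msg='hello')): A:[pong,ping,resp] B:[hello]
After 7 (send(from=A, to=B, msg='stop')): A:[pong,ping,resp] B:[hello,stop]
After 8 (send(from=B, to=A, msg='req')): A:[pong,ping,resp,req] B:[hello,stop]
After 9 (process(B)): A:[pong,ping,resp,req] B:[stop]
After 10 (process(A)): A:[ping,resp,req] B:[stop]
After 11 (send(from=B, to=A, msg='ok')): A:[ping,resp,req,ok] B:[stop]
After 12 (send(from=B, to=A, msg='done')): A:[ping,resp,req,ok,done] B:[stop]
After 13 (process(B)): A:[ping,resp,req,ok,done] B:[]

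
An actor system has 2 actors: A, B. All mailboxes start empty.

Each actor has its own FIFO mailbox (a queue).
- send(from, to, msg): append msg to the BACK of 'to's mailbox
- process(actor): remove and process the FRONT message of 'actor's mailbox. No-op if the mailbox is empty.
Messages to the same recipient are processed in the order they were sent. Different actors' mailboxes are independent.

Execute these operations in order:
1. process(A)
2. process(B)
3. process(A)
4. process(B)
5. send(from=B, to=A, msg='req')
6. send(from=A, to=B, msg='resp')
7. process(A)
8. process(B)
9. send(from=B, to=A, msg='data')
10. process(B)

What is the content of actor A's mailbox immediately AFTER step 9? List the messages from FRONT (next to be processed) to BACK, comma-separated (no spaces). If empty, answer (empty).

After 1 (process(A)): A:[] B:[]
After 2 (process(B)): A:[] B:[]
After 3 (process(A)): A:[] B:[]
After 4 (process(B)): A:[] B:[]
After 5 (send(from=B, to=A, msg='req')): A:[req] B:[]
After 6 (send(from=A, to=B, msg='resp')): A:[req] B:[resp]
After 7 (process(A)): A:[] B:[resp]
After 8 (process(B)): A:[] B:[]
After 9 (send(from=B, to=A, msg='data')): A:[data] B:[]

data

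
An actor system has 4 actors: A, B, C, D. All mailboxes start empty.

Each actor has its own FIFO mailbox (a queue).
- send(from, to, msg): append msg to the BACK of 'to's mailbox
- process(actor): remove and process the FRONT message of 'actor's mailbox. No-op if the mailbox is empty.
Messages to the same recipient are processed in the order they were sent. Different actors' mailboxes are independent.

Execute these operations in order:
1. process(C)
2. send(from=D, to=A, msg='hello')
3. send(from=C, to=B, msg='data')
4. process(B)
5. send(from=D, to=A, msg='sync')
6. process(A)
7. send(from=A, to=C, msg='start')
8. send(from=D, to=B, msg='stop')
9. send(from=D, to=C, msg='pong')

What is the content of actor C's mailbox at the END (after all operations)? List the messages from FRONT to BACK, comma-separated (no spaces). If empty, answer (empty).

Answer: start,pong

Derivation:
After 1 (process(C)): A:[] B:[] C:[] D:[]
After 2 (send(from=D, to=A, msg='hello')): A:[hello] B:[] C:[] D:[]
After 3 (send(from=C, to=B, msg='data')): A:[hello] B:[data] C:[] D:[]
After 4 (process(B)): A:[hello] B:[] C:[] D:[]
After 5 (send(from=D, to=A, msg='sync')): A:[hello,sync] B:[] C:[] D:[]
After 6 (process(A)): A:[sync] B:[] C:[] D:[]
After 7 (send(from=A, to=C, msg='start')): A:[sync] B:[] C:[start] D:[]
After 8 (send(from=D, to=B, msg='stop')): A:[sync] B:[stop] C:[start] D:[]
After 9 (send(from=D, to=C, msg='pong')): A:[sync] B:[stop] C:[start,pong] D:[]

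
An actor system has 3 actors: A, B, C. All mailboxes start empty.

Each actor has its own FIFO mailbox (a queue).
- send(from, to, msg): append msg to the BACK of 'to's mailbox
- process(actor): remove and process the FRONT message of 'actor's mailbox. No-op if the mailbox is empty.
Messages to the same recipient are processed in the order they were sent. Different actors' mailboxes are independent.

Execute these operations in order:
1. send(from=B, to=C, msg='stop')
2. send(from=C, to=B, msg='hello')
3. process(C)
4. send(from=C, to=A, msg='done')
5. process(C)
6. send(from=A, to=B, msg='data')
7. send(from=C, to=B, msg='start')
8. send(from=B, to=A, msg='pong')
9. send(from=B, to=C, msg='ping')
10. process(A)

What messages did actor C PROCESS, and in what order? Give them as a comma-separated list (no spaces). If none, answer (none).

Answer: stop

Derivation:
After 1 (send(from=B, to=C, msg='stop')): A:[] B:[] C:[stop]
After 2 (send(from=C, to=B, msg='hello')): A:[] B:[hello] C:[stop]
After 3 (process(C)): A:[] B:[hello] C:[]
After 4 (send(from=C, to=A, msg='done')): A:[done] B:[hello] C:[]
After 5 (process(C)): A:[done] B:[hello] C:[]
After 6 (send(from=A, to=B, msg='data')): A:[done] B:[hello,data] C:[]
After 7 (send(from=C, to=B, msg='start')): A:[done] B:[hello,data,start] C:[]
After 8 (send(from=B, to=A, msg='pong')): A:[done,pong] B:[hello,data,start] C:[]
After 9 (send(from=B, to=C, msg='ping')): A:[done,pong] B:[hello,data,start] C:[ping]
After 10 (process(A)): A:[pong] B:[hello,data,start] C:[ping]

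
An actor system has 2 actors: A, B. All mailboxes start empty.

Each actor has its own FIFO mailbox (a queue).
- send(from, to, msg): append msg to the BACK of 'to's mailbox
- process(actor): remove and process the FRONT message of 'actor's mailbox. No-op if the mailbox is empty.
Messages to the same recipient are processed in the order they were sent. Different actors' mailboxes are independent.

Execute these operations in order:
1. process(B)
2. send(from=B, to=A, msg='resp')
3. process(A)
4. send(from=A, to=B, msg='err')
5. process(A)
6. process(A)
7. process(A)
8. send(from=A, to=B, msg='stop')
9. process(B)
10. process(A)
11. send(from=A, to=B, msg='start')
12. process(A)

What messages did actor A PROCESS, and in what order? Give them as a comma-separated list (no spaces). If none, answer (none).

Answer: resp

Derivation:
After 1 (process(B)): A:[] B:[]
After 2 (send(from=B, to=A, msg='resp')): A:[resp] B:[]
After 3 (process(A)): A:[] B:[]
After 4 (send(from=A, to=B, msg='err')): A:[] B:[err]
After 5 (process(A)): A:[] B:[err]
After 6 (process(A)): A:[] B:[err]
After 7 (process(A)): A:[] B:[err]
After 8 (send(from=A, to=B, msg='stop')): A:[] B:[err,stop]
After 9 (process(B)): A:[] B:[stop]
After 10 (process(A)): A:[] B:[stop]
After 11 (send(from=A, to=B, msg='start')): A:[] B:[stop,start]
After 12 (process(A)): A:[] B:[stop,start]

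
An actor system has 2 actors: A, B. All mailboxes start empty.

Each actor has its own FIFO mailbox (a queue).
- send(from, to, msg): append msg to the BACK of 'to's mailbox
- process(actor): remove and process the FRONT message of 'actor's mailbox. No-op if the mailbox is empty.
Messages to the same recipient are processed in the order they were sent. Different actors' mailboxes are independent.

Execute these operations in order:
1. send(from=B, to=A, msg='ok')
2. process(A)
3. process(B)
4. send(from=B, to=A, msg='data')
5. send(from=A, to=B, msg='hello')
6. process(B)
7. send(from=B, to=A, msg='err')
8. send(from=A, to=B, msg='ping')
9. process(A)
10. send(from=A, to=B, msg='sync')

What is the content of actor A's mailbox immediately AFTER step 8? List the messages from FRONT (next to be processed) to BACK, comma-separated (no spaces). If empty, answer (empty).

After 1 (send(from=B, to=A, msg='ok')): A:[ok] B:[]
After 2 (process(A)): A:[] B:[]
After 3 (process(B)): A:[] B:[]
After 4 (send(from=B, to=A, msg='data')): A:[data] B:[]
After 5 (send(from=A, to=B, msg='hello')): A:[data] B:[hello]
After 6 (process(B)): A:[data] B:[]
After 7 (send(from=B, to=A, msg='err')): A:[data,err] B:[]
After 8 (send(from=A, to=B, msg='ping')): A:[data,err] B:[ping]

data,err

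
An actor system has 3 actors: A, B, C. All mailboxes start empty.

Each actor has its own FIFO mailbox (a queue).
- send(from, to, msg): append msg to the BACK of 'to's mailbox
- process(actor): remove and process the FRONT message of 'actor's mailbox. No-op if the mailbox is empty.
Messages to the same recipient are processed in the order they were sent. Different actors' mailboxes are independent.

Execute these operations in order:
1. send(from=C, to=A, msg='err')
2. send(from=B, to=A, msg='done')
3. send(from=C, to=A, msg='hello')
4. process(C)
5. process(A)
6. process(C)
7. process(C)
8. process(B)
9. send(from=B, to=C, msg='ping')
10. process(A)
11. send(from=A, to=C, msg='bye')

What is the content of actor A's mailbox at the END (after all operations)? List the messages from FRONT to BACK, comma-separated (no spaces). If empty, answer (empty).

Answer: hello

Derivation:
After 1 (send(from=C, to=A, msg='err')): A:[err] B:[] C:[]
After 2 (send(from=B, to=A, msg='done')): A:[err,done] B:[] C:[]
After 3 (send(from=C, to=A, msg='hello')): A:[err,done,hello] B:[] C:[]
After 4 (process(C)): A:[err,done,hello] B:[] C:[]
After 5 (process(A)): A:[done,hello] B:[] C:[]
After 6 (process(C)): A:[done,hello] B:[] C:[]
After 7 (process(C)): A:[done,hello] B:[] C:[]
After 8 (process(B)): A:[done,hello] B:[] C:[]
After 9 (send(from=B, to=C, msg='ping')): A:[done,hello] B:[] C:[ping]
After 10 (process(A)): A:[hello] B:[] C:[ping]
After 11 (send(from=A, to=C, msg='bye')): A:[hello] B:[] C:[ping,bye]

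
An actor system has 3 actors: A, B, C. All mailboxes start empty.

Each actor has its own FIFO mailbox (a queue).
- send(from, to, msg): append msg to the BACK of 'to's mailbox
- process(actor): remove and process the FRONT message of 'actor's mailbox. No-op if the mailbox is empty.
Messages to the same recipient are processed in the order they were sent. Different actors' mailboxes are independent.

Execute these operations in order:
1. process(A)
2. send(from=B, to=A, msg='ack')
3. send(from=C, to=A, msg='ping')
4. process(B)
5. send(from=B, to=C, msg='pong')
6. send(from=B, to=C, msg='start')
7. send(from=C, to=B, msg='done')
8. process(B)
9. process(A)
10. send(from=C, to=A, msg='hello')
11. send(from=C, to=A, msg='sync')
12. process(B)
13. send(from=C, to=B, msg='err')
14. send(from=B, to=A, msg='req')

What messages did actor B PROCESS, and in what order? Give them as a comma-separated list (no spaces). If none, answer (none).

Answer: done

Derivation:
After 1 (process(A)): A:[] B:[] C:[]
After 2 (send(from=B, to=A, msg='ack')): A:[ack] B:[] C:[]
After 3 (send(from=C, to=A, msg='ping')): A:[ack,ping] B:[] C:[]
After 4 (process(B)): A:[ack,ping] B:[] C:[]
After 5 (send(from=B, to=C, msg='pong')): A:[ack,ping] B:[] C:[pong]
After 6 (send(from=B, to=C, msg='start')): A:[ack,ping] B:[] C:[pong,start]
After 7 (send(from=C, to=B, msg='done')): A:[ack,ping] B:[done] C:[pong,start]
After 8 (process(B)): A:[ack,ping] B:[] C:[pong,start]
After 9 (process(A)): A:[ping] B:[] C:[pong,start]
After 10 (send(from=C, to=A, msg='hello')): A:[ping,hello] B:[] C:[pong,start]
After 11 (send(from=C, to=A, msg='sync')): A:[ping,hello,sync] B:[] C:[pong,start]
After 12 (process(B)): A:[ping,hello,sync] B:[] C:[pong,start]
After 13 (send(from=C, to=B, msg='err')): A:[ping,hello,sync] B:[err] C:[pong,start]
After 14 (send(from=B, to=A, msg='req')): A:[ping,hello,sync,req] B:[err] C:[pong,start]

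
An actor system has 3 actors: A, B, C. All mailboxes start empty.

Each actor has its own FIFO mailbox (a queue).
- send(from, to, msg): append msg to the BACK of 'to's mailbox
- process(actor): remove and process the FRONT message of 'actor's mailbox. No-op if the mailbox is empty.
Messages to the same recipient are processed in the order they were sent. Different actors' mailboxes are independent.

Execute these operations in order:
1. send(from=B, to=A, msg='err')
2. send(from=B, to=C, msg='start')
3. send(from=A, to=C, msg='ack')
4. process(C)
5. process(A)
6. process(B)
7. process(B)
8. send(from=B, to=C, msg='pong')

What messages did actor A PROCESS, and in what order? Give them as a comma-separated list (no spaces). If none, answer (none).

Answer: err

Derivation:
After 1 (send(from=B, to=A, msg='err')): A:[err] B:[] C:[]
After 2 (send(from=B, to=C, msg='start')): A:[err] B:[] C:[start]
After 3 (send(from=A, to=C, msg='ack')): A:[err] B:[] C:[start,ack]
After 4 (process(C)): A:[err] B:[] C:[ack]
After 5 (process(A)): A:[] B:[] C:[ack]
After 6 (process(B)): A:[] B:[] C:[ack]
After 7 (process(B)): A:[] B:[] C:[ack]
After 8 (send(from=B, to=C, msg='pong')): A:[] B:[] C:[ack,pong]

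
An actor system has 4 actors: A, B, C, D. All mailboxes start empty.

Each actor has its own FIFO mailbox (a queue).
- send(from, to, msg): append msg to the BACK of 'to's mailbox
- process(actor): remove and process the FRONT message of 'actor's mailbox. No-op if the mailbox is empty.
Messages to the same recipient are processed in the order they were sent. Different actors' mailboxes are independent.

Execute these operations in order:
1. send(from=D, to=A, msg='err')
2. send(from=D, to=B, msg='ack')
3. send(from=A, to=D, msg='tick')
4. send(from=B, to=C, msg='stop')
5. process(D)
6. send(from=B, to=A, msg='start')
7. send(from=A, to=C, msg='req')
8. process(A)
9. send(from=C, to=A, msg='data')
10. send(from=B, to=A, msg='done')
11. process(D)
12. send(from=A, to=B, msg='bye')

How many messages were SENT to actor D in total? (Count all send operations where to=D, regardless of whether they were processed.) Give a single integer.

Answer: 1

Derivation:
After 1 (send(from=D, to=A, msg='err')): A:[err] B:[] C:[] D:[]
After 2 (send(from=D, to=B, msg='ack')): A:[err] B:[ack] C:[] D:[]
After 3 (send(from=A, to=D, msg='tick')): A:[err] B:[ack] C:[] D:[tick]
After 4 (send(from=B, to=C, msg='stop')): A:[err] B:[ack] C:[stop] D:[tick]
After 5 (process(D)): A:[err] B:[ack] C:[stop] D:[]
After 6 (send(from=B, to=A, msg='start')): A:[err,start] B:[ack] C:[stop] D:[]
After 7 (send(from=A, to=C, msg='req')): A:[err,start] B:[ack] C:[stop,req] D:[]
After 8 (process(A)): A:[start] B:[ack] C:[stop,req] D:[]
After 9 (send(from=C, to=A, msg='data')): A:[start,data] B:[ack] C:[stop,req] D:[]
After 10 (send(from=B, to=A, msg='done')): A:[start,data,done] B:[ack] C:[stop,req] D:[]
After 11 (process(D)): A:[start,data,done] B:[ack] C:[stop,req] D:[]
After 12 (send(from=A, to=B, msg='bye')): A:[start,data,done] B:[ack,bye] C:[stop,req] D:[]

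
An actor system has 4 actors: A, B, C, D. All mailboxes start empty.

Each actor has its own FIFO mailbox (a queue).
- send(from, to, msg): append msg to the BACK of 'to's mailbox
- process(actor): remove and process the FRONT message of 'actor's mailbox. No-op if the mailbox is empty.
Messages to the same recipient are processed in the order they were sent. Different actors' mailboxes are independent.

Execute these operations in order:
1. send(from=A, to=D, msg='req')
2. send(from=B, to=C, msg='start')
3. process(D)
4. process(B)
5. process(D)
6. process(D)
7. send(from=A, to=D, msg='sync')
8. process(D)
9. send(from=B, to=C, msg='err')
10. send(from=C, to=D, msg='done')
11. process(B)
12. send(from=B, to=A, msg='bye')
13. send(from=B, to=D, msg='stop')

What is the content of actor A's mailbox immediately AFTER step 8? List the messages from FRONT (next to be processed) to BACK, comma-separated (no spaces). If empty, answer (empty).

After 1 (send(from=A, to=D, msg='req')): A:[] B:[] C:[] D:[req]
After 2 (send(from=B, to=C, msg='start')): A:[] B:[] C:[start] D:[req]
After 3 (process(D)): A:[] B:[] C:[start] D:[]
After 4 (process(B)): A:[] B:[] C:[start] D:[]
After 5 (process(D)): A:[] B:[] C:[start] D:[]
After 6 (process(D)): A:[] B:[] C:[start] D:[]
After 7 (send(from=A, to=D, msg='sync')): A:[] B:[] C:[start] D:[sync]
After 8 (process(D)): A:[] B:[] C:[start] D:[]

(empty)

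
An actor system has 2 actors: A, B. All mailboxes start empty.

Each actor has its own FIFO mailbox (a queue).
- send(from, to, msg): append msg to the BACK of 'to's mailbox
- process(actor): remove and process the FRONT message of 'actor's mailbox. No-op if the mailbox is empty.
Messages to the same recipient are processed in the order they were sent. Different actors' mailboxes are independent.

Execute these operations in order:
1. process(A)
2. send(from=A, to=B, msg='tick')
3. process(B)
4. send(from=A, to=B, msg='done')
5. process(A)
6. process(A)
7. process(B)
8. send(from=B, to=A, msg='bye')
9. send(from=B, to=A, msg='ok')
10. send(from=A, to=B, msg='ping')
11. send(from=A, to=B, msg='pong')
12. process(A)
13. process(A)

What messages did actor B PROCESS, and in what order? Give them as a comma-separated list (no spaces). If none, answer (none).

After 1 (process(A)): A:[] B:[]
After 2 (send(from=A, to=B, msg='tick')): A:[] B:[tick]
After 3 (process(B)): A:[] B:[]
After 4 (send(from=A, to=B, msg='done')): A:[] B:[done]
After 5 (process(A)): A:[] B:[done]
After 6 (process(A)): A:[] B:[done]
After 7 (process(B)): A:[] B:[]
After 8 (send(from=B, to=A, msg='bye')): A:[bye] B:[]
After 9 (send(from=B, to=A, msg='ok')): A:[bye,ok] B:[]
After 10 (send(from=A, to=B, msg='ping')): A:[bye,ok] B:[ping]
After 11 (send(from=A, to=B, msg='pong')): A:[bye,ok] B:[ping,pong]
After 12 (process(A)): A:[ok] B:[ping,pong]
After 13 (process(A)): A:[] B:[ping,pong]

Answer: tick,done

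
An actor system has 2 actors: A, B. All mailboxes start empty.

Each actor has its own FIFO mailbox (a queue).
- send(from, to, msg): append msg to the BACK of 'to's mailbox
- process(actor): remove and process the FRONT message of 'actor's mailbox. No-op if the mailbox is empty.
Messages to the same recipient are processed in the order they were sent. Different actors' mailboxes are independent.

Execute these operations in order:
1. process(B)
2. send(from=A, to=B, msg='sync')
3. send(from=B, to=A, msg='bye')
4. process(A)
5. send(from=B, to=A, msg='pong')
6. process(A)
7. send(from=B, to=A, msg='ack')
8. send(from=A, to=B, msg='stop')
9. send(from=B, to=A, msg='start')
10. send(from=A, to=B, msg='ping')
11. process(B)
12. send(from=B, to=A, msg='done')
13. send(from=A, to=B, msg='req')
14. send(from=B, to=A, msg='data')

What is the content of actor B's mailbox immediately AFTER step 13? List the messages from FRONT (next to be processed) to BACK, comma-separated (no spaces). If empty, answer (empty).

After 1 (process(B)): A:[] B:[]
After 2 (send(from=A, to=B, msg='sync')): A:[] B:[sync]
After 3 (send(from=B, to=A, msg='bye')): A:[bye] B:[sync]
After 4 (process(A)): A:[] B:[sync]
After 5 (send(from=B, to=A, msg='pong')): A:[pong] B:[sync]
After 6 (process(A)): A:[] B:[sync]
After 7 (send(from=B, to=A, msg='ack')): A:[ack] B:[sync]
After 8 (send(from=A, to=B, msg='stop')): A:[ack] B:[sync,stop]
After 9 (send(from=B, to=A, msg='start')): A:[ack,start] B:[sync,stop]
After 10 (send(from=A, to=B, msg='ping')): A:[ack,start] B:[sync,stop,ping]
After 11 (process(B)): A:[ack,start] B:[stop,ping]
After 12 (send(from=B, to=A, msg='done')): A:[ack,start,done] B:[stop,ping]
After 13 (send(from=A, to=B, msg='req')): A:[ack,start,done] B:[stop,ping,req]

stop,ping,req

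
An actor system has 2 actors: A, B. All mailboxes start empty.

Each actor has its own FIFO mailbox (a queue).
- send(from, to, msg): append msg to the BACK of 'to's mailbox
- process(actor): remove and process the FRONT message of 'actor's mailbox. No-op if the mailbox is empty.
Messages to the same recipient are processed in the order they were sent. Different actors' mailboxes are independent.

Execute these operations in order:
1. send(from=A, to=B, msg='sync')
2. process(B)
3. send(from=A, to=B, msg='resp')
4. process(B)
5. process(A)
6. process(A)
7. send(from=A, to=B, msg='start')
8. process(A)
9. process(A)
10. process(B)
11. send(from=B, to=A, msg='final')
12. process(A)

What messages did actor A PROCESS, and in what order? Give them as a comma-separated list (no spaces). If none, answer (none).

Answer: final

Derivation:
After 1 (send(from=A, to=B, msg='sync')): A:[] B:[sync]
After 2 (process(B)): A:[] B:[]
After 3 (send(from=A, to=B, msg='resp')): A:[] B:[resp]
After 4 (process(B)): A:[] B:[]
After 5 (process(A)): A:[] B:[]
After 6 (process(A)): A:[] B:[]
After 7 (send(from=A, to=B, msg='start')): A:[] B:[start]
After 8 (process(A)): A:[] B:[start]
After 9 (process(A)): A:[] B:[start]
After 10 (process(B)): A:[] B:[]
After 11 (send(from=B, to=A, msg='final')): A:[final] B:[]
After 12 (process(A)): A:[] B:[]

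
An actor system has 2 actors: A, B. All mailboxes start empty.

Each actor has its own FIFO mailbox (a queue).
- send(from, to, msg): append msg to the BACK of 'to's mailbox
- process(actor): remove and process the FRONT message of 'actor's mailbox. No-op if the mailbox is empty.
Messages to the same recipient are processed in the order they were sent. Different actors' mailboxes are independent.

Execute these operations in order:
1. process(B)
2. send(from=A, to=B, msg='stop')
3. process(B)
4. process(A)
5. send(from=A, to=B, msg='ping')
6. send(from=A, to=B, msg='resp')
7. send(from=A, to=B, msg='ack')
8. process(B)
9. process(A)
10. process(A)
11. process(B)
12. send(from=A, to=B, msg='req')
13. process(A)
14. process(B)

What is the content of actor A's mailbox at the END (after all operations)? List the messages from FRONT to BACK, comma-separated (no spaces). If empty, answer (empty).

After 1 (process(B)): A:[] B:[]
After 2 (send(from=A, to=B, msg='stop')): A:[] B:[stop]
After 3 (process(B)): A:[] B:[]
After 4 (process(A)): A:[] B:[]
After 5 (send(from=A, to=B, msg='ping')): A:[] B:[ping]
After 6 (send(from=A, to=B, msg='resp')): A:[] B:[ping,resp]
After 7 (send(from=A, to=B, msg='ack')): A:[] B:[ping,resp,ack]
After 8 (process(B)): A:[] B:[resp,ack]
After 9 (process(A)): A:[] B:[resp,ack]
After 10 (process(A)): A:[] B:[resp,ack]
After 11 (process(B)): A:[] B:[ack]
After 12 (send(from=A, to=B, msg='req')): A:[] B:[ack,req]
After 13 (process(A)): A:[] B:[ack,req]
After 14 (process(B)): A:[] B:[req]

Answer: (empty)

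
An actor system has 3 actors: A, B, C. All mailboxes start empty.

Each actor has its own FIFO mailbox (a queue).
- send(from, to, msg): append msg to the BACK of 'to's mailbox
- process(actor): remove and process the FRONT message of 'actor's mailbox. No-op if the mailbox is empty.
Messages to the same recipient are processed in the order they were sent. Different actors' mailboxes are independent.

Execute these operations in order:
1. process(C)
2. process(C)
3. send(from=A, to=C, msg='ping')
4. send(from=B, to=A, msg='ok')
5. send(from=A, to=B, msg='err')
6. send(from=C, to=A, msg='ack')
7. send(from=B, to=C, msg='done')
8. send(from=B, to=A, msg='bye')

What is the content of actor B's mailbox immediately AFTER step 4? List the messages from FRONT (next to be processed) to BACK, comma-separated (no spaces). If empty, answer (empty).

After 1 (process(C)): A:[] B:[] C:[]
After 2 (process(C)): A:[] B:[] C:[]
After 3 (send(from=A, to=C, msg='ping')): A:[] B:[] C:[ping]
After 4 (send(from=B, to=A, msg='ok')): A:[ok] B:[] C:[ping]

(empty)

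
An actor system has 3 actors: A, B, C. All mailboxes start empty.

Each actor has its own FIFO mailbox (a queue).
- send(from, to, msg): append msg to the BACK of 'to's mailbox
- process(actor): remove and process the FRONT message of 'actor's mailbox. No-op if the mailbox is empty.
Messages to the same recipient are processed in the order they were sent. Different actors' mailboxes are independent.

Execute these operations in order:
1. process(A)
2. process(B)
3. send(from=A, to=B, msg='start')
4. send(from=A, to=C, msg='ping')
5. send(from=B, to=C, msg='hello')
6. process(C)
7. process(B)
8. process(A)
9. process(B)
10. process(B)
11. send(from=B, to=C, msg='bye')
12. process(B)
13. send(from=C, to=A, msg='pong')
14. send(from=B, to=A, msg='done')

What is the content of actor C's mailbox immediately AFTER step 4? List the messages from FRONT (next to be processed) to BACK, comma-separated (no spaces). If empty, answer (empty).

After 1 (process(A)): A:[] B:[] C:[]
After 2 (process(B)): A:[] B:[] C:[]
After 3 (send(from=A, to=B, msg='start')): A:[] B:[start] C:[]
After 4 (send(from=A, to=C, msg='ping')): A:[] B:[start] C:[ping]

ping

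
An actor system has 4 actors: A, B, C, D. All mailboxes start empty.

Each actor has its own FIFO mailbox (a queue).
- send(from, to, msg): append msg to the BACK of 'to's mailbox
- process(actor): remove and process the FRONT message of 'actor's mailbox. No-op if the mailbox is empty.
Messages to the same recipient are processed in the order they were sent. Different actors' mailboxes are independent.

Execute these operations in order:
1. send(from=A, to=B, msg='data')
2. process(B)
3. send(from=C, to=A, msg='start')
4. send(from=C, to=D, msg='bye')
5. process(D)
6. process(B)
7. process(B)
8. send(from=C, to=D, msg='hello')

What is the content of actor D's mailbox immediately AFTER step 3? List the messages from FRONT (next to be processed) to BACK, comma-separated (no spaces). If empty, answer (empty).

After 1 (send(from=A, to=B, msg='data')): A:[] B:[data] C:[] D:[]
After 2 (process(B)): A:[] B:[] C:[] D:[]
After 3 (send(from=C, to=A, msg='start')): A:[start] B:[] C:[] D:[]

(empty)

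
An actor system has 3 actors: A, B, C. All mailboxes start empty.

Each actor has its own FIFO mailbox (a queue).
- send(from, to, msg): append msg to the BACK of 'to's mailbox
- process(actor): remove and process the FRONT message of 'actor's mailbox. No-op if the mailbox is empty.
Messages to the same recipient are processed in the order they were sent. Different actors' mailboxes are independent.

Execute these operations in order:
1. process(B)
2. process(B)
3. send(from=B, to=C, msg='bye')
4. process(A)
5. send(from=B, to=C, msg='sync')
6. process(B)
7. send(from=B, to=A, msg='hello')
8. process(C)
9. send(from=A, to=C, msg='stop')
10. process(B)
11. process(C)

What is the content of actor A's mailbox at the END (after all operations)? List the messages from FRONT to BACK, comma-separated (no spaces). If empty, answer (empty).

After 1 (process(B)): A:[] B:[] C:[]
After 2 (process(B)): A:[] B:[] C:[]
After 3 (send(from=B, to=C, msg='bye')): A:[] B:[] C:[bye]
After 4 (process(A)): A:[] B:[] C:[bye]
After 5 (send(from=B, to=C, msg='sync')): A:[] B:[] C:[bye,sync]
After 6 (process(B)): A:[] B:[] C:[bye,sync]
After 7 (send(from=B, to=A, msg='hello')): A:[hello] B:[] C:[bye,sync]
After 8 (process(C)): A:[hello] B:[] C:[sync]
After 9 (send(from=A, to=C, msg='stop')): A:[hello] B:[] C:[sync,stop]
After 10 (process(B)): A:[hello] B:[] C:[sync,stop]
After 11 (process(C)): A:[hello] B:[] C:[stop]

Answer: hello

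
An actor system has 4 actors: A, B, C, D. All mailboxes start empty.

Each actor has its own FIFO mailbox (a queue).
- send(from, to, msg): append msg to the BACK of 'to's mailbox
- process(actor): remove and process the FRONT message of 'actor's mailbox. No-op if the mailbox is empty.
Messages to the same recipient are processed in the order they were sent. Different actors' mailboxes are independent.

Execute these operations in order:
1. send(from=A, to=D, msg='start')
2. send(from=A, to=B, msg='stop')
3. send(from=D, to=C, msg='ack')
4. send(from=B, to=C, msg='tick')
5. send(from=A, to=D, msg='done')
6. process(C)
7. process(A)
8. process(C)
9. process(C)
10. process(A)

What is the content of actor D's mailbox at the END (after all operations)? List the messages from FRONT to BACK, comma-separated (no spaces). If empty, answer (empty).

Answer: start,done

Derivation:
After 1 (send(from=A, to=D, msg='start')): A:[] B:[] C:[] D:[start]
After 2 (send(from=A, to=B, msg='stop')): A:[] B:[stop] C:[] D:[start]
After 3 (send(from=D, to=C, msg='ack')): A:[] B:[stop] C:[ack] D:[start]
After 4 (send(from=B, to=C, msg='tick')): A:[] B:[stop] C:[ack,tick] D:[start]
After 5 (send(from=A, to=D, msg='done')): A:[] B:[stop] C:[ack,tick] D:[start,done]
After 6 (process(C)): A:[] B:[stop] C:[tick] D:[start,done]
After 7 (process(A)): A:[] B:[stop] C:[tick] D:[start,done]
After 8 (process(C)): A:[] B:[stop] C:[] D:[start,done]
After 9 (process(C)): A:[] B:[stop] C:[] D:[start,done]
After 10 (process(A)): A:[] B:[stop] C:[] D:[start,done]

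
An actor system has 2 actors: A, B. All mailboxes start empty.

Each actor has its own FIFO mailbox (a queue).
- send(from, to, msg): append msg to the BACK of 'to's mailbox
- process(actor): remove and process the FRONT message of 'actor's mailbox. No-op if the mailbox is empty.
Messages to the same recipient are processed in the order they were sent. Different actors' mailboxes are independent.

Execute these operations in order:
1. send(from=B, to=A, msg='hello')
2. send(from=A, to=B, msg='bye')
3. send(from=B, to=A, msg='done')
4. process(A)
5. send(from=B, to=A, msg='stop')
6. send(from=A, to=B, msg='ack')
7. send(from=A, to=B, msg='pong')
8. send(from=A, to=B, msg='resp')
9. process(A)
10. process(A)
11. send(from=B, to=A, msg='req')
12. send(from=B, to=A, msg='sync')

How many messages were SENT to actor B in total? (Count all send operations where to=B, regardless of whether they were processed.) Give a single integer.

Answer: 4

Derivation:
After 1 (send(from=B, to=A, msg='hello')): A:[hello] B:[]
After 2 (send(from=A, to=B, msg='bye')): A:[hello] B:[bye]
After 3 (send(from=B, to=A, msg='done')): A:[hello,done] B:[bye]
After 4 (process(A)): A:[done] B:[bye]
After 5 (send(from=B, to=A, msg='stop')): A:[done,stop] B:[bye]
After 6 (send(from=A, to=B, msg='ack')): A:[done,stop] B:[bye,ack]
After 7 (send(from=A, to=B, msg='pong')): A:[done,stop] B:[bye,ack,pong]
After 8 (send(from=A, to=B, msg='resp')): A:[done,stop] B:[bye,ack,pong,resp]
After 9 (process(A)): A:[stop] B:[bye,ack,pong,resp]
After 10 (process(A)): A:[] B:[bye,ack,pong,resp]
After 11 (send(from=B, to=A, msg='req')): A:[req] B:[bye,ack,pong,resp]
After 12 (send(from=B, to=A, msg='sync')): A:[req,sync] B:[bye,ack,pong,resp]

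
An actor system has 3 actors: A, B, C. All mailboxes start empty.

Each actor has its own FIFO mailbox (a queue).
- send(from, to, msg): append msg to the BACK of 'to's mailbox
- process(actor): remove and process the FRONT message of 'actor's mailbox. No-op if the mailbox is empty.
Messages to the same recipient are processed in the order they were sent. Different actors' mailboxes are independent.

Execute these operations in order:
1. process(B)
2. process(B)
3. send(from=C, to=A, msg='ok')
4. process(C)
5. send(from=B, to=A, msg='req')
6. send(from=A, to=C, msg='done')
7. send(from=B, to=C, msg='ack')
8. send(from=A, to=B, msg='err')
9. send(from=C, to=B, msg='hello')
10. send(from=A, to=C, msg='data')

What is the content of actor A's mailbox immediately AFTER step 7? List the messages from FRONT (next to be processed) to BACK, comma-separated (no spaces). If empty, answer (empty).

After 1 (process(B)): A:[] B:[] C:[]
After 2 (process(B)): A:[] B:[] C:[]
After 3 (send(from=C, to=A, msg='ok')): A:[ok] B:[] C:[]
After 4 (process(C)): A:[ok] B:[] C:[]
After 5 (send(from=B, to=A, msg='req')): A:[ok,req] B:[] C:[]
After 6 (send(from=A, to=C, msg='done')): A:[ok,req] B:[] C:[done]
After 7 (send(from=B, to=C, msg='ack')): A:[ok,req] B:[] C:[done,ack]

ok,req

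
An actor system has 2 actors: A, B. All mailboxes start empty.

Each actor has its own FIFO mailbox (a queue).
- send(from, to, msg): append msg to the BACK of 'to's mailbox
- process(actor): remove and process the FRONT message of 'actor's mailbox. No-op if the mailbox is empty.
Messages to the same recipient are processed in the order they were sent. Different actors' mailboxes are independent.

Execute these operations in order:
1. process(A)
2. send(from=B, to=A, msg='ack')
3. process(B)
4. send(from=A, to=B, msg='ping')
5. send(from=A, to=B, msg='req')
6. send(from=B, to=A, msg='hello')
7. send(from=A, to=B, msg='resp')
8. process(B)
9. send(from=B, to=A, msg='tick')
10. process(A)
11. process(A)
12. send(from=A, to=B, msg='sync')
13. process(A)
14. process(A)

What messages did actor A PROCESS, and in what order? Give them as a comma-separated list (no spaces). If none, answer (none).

Answer: ack,hello,tick

Derivation:
After 1 (process(A)): A:[] B:[]
After 2 (send(from=B, to=A, msg='ack')): A:[ack] B:[]
After 3 (process(B)): A:[ack] B:[]
After 4 (send(from=A, to=B, msg='ping')): A:[ack] B:[ping]
After 5 (send(from=A, to=B, msg='req')): A:[ack] B:[ping,req]
After 6 (send(from=B, to=A, msg='hello')): A:[ack,hello] B:[ping,req]
After 7 (send(from=A, to=B, msg='resp')): A:[ack,hello] B:[ping,req,resp]
After 8 (process(B)): A:[ack,hello] B:[req,resp]
After 9 (send(from=B, to=A, msg='tick')): A:[ack,hello,tick] B:[req,resp]
After 10 (process(A)): A:[hello,tick] B:[req,resp]
After 11 (process(A)): A:[tick] B:[req,resp]
After 12 (send(from=A, to=B, msg='sync')): A:[tick] B:[req,resp,sync]
After 13 (process(A)): A:[] B:[req,resp,sync]
After 14 (process(A)): A:[] B:[req,resp,sync]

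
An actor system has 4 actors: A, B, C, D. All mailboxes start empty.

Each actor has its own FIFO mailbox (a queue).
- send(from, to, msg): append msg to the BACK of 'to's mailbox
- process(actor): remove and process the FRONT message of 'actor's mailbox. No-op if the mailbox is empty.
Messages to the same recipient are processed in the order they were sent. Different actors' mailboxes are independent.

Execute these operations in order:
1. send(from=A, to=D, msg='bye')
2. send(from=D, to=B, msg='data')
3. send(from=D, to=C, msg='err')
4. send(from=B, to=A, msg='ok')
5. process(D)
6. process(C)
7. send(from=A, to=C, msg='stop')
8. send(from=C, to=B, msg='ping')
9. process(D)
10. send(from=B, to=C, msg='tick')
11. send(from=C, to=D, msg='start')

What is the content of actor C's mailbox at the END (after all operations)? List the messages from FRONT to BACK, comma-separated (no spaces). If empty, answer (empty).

After 1 (send(from=A, to=D, msg='bye')): A:[] B:[] C:[] D:[bye]
After 2 (send(from=D, to=B, msg='data')): A:[] B:[data] C:[] D:[bye]
After 3 (send(from=D, to=C, msg='err')): A:[] B:[data] C:[err] D:[bye]
After 4 (send(from=B, to=A, msg='ok')): A:[ok] B:[data] C:[err] D:[bye]
After 5 (process(D)): A:[ok] B:[data] C:[err] D:[]
After 6 (process(C)): A:[ok] B:[data] C:[] D:[]
After 7 (send(from=A, to=C, msg='stop')): A:[ok] B:[data] C:[stop] D:[]
After 8 (send(from=C, to=B, msg='ping')): A:[ok] B:[data,ping] C:[stop] D:[]
After 9 (process(D)): A:[ok] B:[data,ping] C:[stop] D:[]
After 10 (send(from=B, to=C, msg='tick')): A:[ok] B:[data,ping] C:[stop,tick] D:[]
After 11 (send(from=C, to=D, msg='start')): A:[ok] B:[data,ping] C:[stop,tick] D:[start]

Answer: stop,tick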